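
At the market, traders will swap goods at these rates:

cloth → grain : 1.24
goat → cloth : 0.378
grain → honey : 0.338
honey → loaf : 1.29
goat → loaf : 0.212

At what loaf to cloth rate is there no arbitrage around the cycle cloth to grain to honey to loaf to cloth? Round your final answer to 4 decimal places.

Known legs of the cycle: 1.24 × 0.338 × 1.29 = 0.5406648
For no arbitrage the full-cycle product must be 1, so the missing rate is 1 / 0.5406648 ≈ 1.849575.

1.8496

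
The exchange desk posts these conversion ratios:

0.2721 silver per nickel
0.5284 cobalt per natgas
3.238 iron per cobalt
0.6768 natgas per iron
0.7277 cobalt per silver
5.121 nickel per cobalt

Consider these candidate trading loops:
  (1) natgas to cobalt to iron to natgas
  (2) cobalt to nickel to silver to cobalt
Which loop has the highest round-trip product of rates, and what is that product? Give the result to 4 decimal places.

(1) 0.5284 × 3.238 × 0.6768 = 1.15798
(2) 5.121 × 0.2721 × 0.7277 = 1.01399
Highest is cycle (1) at 1.1580 (>1, arbitrage).

1.1580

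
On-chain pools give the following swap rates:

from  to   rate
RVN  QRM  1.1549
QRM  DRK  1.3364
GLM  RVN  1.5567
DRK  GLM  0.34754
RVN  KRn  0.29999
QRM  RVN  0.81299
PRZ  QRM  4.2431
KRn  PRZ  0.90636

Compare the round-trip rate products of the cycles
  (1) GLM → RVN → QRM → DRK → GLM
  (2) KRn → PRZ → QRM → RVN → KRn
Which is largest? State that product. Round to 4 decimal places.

0.9379

(1) 1.5567 × 1.1549 × 1.3364 × 0.34754 = 0.83501
(2) 0.90636 × 4.2431 × 0.81299 × 0.29999 = 0.93794
Highest is cycle (2) at 0.9379 (≤1, no arbitrage).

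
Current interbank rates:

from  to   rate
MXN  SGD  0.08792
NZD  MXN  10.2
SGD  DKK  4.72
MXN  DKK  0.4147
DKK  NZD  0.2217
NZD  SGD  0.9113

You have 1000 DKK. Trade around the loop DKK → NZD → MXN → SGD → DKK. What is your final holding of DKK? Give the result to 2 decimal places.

938.42

1000 DKK × 0.2217 = 221.7 NZD
221.7 NZD × 10.2 = 2261.34 MXN
2261.34 MXN × 0.08792 = 198.8170128 SGD
198.8170128 SGD × 4.72 = 938.416300416 DKK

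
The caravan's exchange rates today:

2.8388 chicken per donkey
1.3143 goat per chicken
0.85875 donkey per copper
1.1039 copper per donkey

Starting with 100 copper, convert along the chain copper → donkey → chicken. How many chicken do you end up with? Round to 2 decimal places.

100 copper × 0.85875 = 85.875 donkey
85.875 donkey × 2.8388 = 243.78195 chicken

243.78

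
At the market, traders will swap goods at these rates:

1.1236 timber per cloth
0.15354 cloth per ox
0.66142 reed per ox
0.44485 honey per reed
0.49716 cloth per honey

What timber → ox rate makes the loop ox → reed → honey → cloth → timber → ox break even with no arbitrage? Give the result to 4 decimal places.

Known legs of the cycle: 0.66142 × 0.44485 × 0.49716 × 1.1236 = 0.164361019990798512
For no arbitrage the full-cycle product must be 1, so the missing rate is 1 / 0.164361019990798512 ≈ 6.084168.

6.0842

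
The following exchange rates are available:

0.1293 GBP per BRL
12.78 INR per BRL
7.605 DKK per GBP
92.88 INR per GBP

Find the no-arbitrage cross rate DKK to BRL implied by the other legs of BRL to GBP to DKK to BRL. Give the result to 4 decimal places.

1.0170

Known legs of the cycle: 0.1293 × 7.605 = 0.9833265
For no arbitrage the full-cycle product must be 1, so the missing rate is 1 / 0.9833265 ≈ 1.016956.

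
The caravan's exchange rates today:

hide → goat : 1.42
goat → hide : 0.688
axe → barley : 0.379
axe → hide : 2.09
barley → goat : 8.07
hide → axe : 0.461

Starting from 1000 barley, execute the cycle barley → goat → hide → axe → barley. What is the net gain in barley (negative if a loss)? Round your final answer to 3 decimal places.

1000 barley × 8.07 = 8070 goat
8070 goat × 0.688 = 5552.16 hide
5552.16 hide × 0.461 = 2559.54576 axe
2559.54576 axe × 0.379 = 970.06784304 barley
Net change: 970.06784304 − 1000 = -29.93215696 barley

-29.932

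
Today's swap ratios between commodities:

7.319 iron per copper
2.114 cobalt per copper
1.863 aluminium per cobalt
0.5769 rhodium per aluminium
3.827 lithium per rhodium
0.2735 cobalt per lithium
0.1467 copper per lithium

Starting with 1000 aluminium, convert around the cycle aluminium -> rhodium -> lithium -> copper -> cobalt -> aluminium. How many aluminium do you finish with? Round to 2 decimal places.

1275.58

1000 aluminium × 0.5769 = 576.9 rhodium
576.9 rhodium × 3.827 = 2207.7963 lithium
2207.7963 lithium × 0.1467 = 323.88371721 copper
323.88371721 copper × 2.114 = 684.69017818194 cobalt
684.69017818194 cobalt × 1.863 = 1275.57780195295422 aluminium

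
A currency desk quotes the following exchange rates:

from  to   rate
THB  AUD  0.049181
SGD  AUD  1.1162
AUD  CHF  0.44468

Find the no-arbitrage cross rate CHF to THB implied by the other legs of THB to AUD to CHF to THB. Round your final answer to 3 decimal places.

Known legs of the cycle: 0.049181 × 0.44468 = 0.02186980708
For no arbitrage the full-cycle product must be 1, so the missing rate is 1 / 0.02186980708 ≈ 45.72514.

45.725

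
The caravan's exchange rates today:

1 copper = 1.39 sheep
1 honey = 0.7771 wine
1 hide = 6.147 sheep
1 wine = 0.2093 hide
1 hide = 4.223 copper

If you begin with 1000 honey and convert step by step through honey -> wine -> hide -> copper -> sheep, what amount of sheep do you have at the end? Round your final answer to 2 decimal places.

954.73

1000 honey × 0.7771 = 777.1 wine
777.1 wine × 0.2093 = 162.64703 hide
162.64703 hide × 4.223 = 686.85840769 copper
686.85840769 copper × 1.39 = 954.7331866891 sheep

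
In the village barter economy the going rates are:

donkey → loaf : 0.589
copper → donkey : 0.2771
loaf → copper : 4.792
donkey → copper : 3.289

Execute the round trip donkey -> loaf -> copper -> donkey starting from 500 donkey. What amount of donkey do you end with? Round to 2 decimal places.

391.06

500 donkey × 0.589 = 294.5 loaf
294.5 loaf × 4.792 = 1411.244 copper
1411.244 copper × 0.2771 = 391.0557124 donkey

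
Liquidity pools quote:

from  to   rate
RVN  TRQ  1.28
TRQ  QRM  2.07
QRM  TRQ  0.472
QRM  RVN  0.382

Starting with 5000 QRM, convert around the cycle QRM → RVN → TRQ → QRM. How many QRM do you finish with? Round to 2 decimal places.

5000 QRM × 0.382 = 1910 RVN
1910 RVN × 1.28 = 2444.8 TRQ
2444.8 TRQ × 2.07 = 5060.736 QRM

5060.74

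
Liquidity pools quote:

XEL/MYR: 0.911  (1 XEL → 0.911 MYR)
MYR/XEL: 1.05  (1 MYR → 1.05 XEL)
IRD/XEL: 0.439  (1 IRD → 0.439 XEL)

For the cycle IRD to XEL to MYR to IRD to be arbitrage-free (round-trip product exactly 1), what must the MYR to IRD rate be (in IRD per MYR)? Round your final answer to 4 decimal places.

Known legs of the cycle: 0.439 × 0.911 = 0.399929
For no arbitrage the full-cycle product must be 1, so the missing rate is 1 / 0.399929 ≈ 2.500444.

2.5004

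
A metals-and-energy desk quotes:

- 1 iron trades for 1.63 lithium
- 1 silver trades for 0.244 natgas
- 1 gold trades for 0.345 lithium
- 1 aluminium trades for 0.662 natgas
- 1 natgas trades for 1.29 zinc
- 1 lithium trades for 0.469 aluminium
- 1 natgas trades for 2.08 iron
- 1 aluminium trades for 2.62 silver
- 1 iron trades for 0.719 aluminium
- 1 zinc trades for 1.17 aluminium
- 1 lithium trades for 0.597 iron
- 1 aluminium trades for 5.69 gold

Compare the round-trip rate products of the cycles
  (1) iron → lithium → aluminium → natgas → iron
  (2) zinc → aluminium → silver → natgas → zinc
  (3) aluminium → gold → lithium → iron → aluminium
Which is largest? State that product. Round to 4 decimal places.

1.0526

(1) 1.63 × 0.469 × 0.662 × 2.08 = 1.05264
(2) 1.17 × 2.62 × 0.244 × 1.29 = 0.96487
(3) 5.69 × 0.345 × 0.597 × 0.719 = 0.84263
Highest is cycle (1) at 1.0526 (>1, arbitrage).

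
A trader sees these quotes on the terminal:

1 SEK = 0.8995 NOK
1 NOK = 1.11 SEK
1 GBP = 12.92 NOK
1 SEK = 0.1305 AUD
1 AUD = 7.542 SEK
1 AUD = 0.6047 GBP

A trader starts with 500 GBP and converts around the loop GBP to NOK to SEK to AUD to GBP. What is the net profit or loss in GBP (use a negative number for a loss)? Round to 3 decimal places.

65.856

500 GBP × 12.92 = 6460 NOK
6460 NOK × 1.11 = 7170.6 SEK
7170.6 SEK × 0.1305 = 935.7633 AUD
935.7633 AUD × 0.6047 = 565.85606751 GBP
Net change: 565.85606751 − 500 = 65.85606751 GBP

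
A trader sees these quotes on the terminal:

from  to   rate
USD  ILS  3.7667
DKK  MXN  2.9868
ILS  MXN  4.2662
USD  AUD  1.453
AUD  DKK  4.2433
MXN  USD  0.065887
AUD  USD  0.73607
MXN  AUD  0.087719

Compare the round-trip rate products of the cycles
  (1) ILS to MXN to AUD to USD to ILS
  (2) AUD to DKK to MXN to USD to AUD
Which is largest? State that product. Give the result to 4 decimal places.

1.2133

(1) 4.2662 × 0.087719 × 0.73607 × 3.7667 = 1.03756
(2) 4.2433 × 2.9868 × 0.065887 × 1.453 = 1.21332
Highest is cycle (2) at 1.2133 (>1, arbitrage).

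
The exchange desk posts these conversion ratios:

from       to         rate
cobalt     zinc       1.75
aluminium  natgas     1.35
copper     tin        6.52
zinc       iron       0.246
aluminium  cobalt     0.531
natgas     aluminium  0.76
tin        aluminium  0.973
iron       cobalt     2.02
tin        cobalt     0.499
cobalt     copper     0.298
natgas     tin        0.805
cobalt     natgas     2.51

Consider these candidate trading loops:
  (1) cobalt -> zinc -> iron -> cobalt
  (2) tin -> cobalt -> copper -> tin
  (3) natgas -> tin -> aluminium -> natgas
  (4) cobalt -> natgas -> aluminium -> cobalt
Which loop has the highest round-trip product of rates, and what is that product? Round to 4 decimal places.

(1) 1.75 × 0.246 × 2.02 = 0.86961
(2) 0.499 × 0.298 × 6.52 = 0.96954
(3) 0.805 × 0.973 × 1.35 = 1.05741
(4) 2.51 × 0.76 × 0.531 = 1.01294
Highest is cycle (3) at 1.0574 (>1, arbitrage).

1.0574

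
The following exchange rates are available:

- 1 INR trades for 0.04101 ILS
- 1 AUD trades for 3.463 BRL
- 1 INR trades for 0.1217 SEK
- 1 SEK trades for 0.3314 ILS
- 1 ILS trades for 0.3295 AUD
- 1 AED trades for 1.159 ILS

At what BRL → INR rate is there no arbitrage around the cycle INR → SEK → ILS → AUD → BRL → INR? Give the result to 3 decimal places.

21.729

Known legs of the cycle: 0.1217 × 0.3314 × 0.3295 × 3.463 = 0.04602046396573
For no arbitrage the full-cycle product must be 1, so the missing rate is 1 / 0.04602046396573 ≈ 21.72946.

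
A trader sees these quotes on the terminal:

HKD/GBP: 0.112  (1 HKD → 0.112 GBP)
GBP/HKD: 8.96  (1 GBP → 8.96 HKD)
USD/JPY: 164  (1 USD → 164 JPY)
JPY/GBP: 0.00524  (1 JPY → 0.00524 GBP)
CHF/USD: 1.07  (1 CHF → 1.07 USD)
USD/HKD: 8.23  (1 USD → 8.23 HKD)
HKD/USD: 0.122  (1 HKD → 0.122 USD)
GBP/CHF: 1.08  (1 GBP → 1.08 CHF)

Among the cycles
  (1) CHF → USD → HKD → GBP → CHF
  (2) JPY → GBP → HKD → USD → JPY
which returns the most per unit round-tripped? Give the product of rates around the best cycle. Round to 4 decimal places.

1.0652

(1) 1.07 × 8.23 × 0.112 × 1.08 = 1.06519
(2) 0.00524 × 8.96 × 0.122 × 164 = 0.93938
Highest is cycle (1) at 1.0652 (>1, arbitrage).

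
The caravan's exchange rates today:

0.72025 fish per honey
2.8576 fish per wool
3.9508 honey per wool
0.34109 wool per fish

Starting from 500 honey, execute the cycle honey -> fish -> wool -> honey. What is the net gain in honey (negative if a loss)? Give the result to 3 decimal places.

500 honey × 0.72025 = 360.125 fish
360.125 fish × 0.34109 = 122.83503625 wool
122.83503625 wool × 3.9508 = 485.2966612165 honey
Net change: 485.2966612165 − 500 = -14.7033387835 honey

-14.703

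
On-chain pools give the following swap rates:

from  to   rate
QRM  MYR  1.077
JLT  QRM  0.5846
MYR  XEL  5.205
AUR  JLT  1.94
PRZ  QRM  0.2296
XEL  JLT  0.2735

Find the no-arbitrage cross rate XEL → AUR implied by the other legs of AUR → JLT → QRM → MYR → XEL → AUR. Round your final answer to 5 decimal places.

Known legs of the cycle: 1.94 × 0.5846 × 1.077 × 5.205 = 6.35765530734
For no arbitrage the full-cycle product must be 1, so the missing rate is 1 / 6.35765530734 ≈ 0.1572907.

0.15729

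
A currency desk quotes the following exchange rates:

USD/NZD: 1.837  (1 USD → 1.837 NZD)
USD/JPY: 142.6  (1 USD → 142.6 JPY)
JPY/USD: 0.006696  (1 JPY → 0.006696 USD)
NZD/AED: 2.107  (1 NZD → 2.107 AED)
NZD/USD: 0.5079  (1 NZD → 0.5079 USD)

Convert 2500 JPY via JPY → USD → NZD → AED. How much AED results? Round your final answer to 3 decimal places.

64.793

2500 JPY × 0.006696 = 16.74 USD
16.74 USD × 1.837 = 30.75138 NZD
30.75138 NZD × 2.107 = 64.79315766 AED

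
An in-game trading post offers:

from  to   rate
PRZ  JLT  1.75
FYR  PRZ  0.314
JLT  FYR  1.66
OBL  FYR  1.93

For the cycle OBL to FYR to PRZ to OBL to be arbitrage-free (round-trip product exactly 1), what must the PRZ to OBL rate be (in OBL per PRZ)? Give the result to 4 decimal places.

Known legs of the cycle: 1.93 × 0.314 = 0.60602
For no arbitrage the full-cycle product must be 1, so the missing rate is 1 / 0.60602 ≈ 1.650111.

1.6501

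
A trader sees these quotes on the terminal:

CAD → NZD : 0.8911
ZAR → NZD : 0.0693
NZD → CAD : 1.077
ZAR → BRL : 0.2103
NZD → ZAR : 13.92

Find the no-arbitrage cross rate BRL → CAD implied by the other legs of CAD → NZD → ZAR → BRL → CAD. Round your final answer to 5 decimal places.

Known legs of the cycle: 0.8911 × 13.92 × 0.2103 = 2.6085847536
For no arbitrage the full-cycle product must be 1, so the missing rate is 1 / 2.6085847536 ≈ 0.3833496.

0.38335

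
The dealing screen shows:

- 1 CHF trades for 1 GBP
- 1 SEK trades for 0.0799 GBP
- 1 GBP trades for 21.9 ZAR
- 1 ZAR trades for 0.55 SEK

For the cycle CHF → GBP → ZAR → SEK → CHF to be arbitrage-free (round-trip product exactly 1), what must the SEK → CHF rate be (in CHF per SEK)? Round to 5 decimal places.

Known legs of the cycle: 1 × 21.9 × 0.55 = 12.045
For no arbitrage the full-cycle product must be 1, so the missing rate is 1 / 12.045 ≈ 0.0830220.

0.08302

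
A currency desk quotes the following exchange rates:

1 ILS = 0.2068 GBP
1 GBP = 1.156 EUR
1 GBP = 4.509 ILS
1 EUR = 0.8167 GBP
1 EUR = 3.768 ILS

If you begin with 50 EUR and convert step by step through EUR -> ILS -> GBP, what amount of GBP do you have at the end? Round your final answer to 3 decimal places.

38.961

50 EUR × 3.768 = 188.4 ILS
188.4 ILS × 0.2068 = 38.96112 GBP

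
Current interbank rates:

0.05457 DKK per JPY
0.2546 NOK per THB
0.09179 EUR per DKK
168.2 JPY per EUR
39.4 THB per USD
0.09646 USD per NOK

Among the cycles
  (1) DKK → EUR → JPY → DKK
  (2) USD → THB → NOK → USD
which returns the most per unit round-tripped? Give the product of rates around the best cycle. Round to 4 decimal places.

0.9676

(1) 0.09179 × 168.2 × 0.05457 = 0.84251
(2) 39.4 × 0.2546 × 0.09646 = 0.96761
Highest is cycle (2) at 0.9676 (≤1, no arbitrage).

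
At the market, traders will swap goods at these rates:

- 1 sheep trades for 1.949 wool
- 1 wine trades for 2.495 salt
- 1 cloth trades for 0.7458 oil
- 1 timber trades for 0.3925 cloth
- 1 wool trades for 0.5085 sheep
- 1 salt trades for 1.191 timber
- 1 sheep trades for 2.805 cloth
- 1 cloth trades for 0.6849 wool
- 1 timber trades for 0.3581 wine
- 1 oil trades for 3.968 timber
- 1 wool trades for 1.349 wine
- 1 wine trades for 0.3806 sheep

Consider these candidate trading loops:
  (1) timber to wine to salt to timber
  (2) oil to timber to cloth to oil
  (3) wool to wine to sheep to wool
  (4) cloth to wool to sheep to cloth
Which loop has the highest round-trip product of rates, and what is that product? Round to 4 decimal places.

(1) 0.3581 × 2.495 × 1.191 = 1.06411
(2) 3.968 × 0.3925 × 0.7458 = 1.16154
(3) 1.349 × 0.3806 × 1.949 = 1.00067
(4) 0.6849 × 0.5085 × 2.805 = 0.97690
Highest is cycle (2) at 1.1615 (>1, arbitrage).

1.1615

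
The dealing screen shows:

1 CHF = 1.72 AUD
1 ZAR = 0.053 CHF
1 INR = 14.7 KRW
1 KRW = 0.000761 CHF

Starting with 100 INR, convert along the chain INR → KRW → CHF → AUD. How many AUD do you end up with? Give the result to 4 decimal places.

1.9241

100 INR × 14.7 = 1470 KRW
1470 KRW × 0.000761 = 1.11867 CHF
1.11867 CHF × 1.72 = 1.9241124 AUD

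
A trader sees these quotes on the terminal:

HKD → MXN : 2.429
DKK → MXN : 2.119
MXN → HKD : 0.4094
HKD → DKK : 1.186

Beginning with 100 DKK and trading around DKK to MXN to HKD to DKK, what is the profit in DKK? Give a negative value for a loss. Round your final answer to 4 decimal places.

2.8877

100 DKK × 2.119 = 211.9 MXN
211.9 MXN × 0.4094 = 86.75186 HKD
86.75186 HKD × 1.186 = 102.88770596 DKK
Net change: 102.88770596 − 100 = 2.88770596 DKK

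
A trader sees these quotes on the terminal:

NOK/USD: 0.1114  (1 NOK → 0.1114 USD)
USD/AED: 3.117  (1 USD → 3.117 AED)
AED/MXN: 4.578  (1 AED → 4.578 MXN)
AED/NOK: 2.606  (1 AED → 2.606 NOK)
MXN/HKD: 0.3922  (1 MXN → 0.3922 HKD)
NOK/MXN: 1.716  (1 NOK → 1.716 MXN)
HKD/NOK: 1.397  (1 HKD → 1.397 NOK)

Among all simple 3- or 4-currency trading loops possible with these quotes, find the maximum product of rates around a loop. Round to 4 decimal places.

0.9402

NOK→MXN→HKD→NOK: 1.716 × 0.3922 × 1.397 = 0.94020
NOK→USD→AED→NOK: 0.1114 × 3.117 × 2.606 = 0.90489
Maximum is NOK→MXN→HKD→NOK at 0.9402; no arbitrage — every cycle loses value.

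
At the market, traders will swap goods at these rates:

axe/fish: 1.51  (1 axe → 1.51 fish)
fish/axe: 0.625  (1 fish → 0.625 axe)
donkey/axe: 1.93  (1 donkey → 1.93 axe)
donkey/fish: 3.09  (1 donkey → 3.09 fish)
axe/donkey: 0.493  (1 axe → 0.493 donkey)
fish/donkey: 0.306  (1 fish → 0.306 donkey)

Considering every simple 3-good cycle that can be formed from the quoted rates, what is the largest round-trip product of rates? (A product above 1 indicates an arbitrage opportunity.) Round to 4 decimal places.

0.9521

fish→axe→donkey→fish: 0.625 × 0.493 × 3.09 = 0.95211
fish→donkey→axe→fish: 0.306 × 1.93 × 1.51 = 0.89178
Maximum is fish→axe→donkey→fish at 0.9521; no arbitrage — every cycle loses value.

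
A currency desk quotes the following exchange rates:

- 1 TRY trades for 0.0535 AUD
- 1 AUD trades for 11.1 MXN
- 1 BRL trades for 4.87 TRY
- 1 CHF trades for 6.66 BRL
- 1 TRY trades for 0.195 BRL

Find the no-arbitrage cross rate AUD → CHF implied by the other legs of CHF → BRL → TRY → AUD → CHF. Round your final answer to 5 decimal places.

Known legs of the cycle: 6.66 × 4.87 × 0.0535 = 1.7352297
For no arbitrage the full-cycle product must be 1, so the missing rate is 1 / 1.7352297 ≈ 0.5762926.

0.57629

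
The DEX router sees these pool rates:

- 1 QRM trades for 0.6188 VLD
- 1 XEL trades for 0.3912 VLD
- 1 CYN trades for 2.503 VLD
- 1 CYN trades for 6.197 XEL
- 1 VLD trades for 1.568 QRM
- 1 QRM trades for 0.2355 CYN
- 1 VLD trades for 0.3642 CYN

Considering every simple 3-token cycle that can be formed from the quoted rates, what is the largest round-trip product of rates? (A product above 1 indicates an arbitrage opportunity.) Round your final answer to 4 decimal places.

0.9243

CYN→VLD→QRM→CYN: 2.503 × 1.568 × 0.2355 = 0.92427
XEL→VLD→CYN→XEL: 0.3912 × 0.3642 × 6.197 = 0.88292
Maximum is CYN→VLD→QRM→CYN at 0.9243; no arbitrage — every cycle loses value.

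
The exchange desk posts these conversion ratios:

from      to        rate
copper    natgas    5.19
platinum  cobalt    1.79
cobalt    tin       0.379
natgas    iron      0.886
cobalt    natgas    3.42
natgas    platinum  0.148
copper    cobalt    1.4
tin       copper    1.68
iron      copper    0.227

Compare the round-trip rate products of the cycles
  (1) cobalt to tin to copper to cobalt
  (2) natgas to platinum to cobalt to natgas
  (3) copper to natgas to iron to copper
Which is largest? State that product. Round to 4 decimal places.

1.0438

(1) 0.379 × 1.68 × 1.4 = 0.89141
(2) 0.148 × 1.79 × 3.42 = 0.90603
(3) 5.19 × 0.886 × 0.227 = 1.04382
Highest is cycle (3) at 1.0438 (>1, arbitrage).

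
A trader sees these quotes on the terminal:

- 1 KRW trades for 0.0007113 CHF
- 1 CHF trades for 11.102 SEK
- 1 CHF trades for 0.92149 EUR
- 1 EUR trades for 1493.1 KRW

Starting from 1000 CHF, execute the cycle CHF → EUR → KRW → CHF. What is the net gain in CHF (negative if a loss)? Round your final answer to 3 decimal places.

-21.339

1000 CHF × 0.92149 = 921.49 EUR
921.49 EUR × 1493.1 = 1375876.719 KRW
1375876.719 KRW × 0.0007113 = 978.6611102247 CHF
Net change: 978.6611102247 − 1000 = -21.3388897753 CHF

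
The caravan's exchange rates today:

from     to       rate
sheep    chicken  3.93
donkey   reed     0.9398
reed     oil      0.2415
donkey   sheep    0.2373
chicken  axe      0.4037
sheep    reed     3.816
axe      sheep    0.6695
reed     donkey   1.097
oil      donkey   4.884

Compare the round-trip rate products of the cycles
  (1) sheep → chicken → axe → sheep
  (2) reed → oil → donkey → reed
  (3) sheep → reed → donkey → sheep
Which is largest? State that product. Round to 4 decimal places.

1.1085

(1) 3.93 × 0.4037 × 0.6695 = 1.06219
(2) 0.2415 × 4.884 × 0.9398 = 1.10848
(3) 3.816 × 1.097 × 0.2373 = 0.99337
Highest is cycle (2) at 1.1085 (>1, arbitrage).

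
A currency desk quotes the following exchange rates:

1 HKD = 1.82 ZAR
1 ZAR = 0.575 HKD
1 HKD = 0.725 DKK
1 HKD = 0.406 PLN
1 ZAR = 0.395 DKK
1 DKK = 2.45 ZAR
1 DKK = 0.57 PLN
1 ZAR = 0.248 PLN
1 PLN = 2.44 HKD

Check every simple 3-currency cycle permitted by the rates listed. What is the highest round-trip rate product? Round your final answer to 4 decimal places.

1.1013

PLN→HKD→ZAR→PLN: 2.44 × 1.82 × 0.248 = 1.10132
DKK→ZAR→HKD→DKK: 2.45 × 0.575 × 0.725 = 1.02134
DKK→PLN→HKD→DKK: 0.57 × 2.44 × 0.725 = 1.00833
Maximum is PLN→HKD→ZAR→PLN at 1.1013; arbitrage exists.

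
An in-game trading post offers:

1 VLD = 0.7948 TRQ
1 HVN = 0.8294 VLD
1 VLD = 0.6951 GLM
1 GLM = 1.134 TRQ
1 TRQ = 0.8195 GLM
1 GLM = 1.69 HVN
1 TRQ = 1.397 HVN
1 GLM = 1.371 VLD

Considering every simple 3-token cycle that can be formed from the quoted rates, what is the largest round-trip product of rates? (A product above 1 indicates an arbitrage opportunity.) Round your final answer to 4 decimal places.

0.9743

HVN→VLD→GLM→HVN: 0.8294 × 0.6951 × 1.69 = 0.97431
HVN→VLD→TRQ→HVN: 0.8294 × 0.7948 × 1.397 = 0.92091
VLD→TRQ→GLM→VLD: 0.7948 × 0.8195 × 1.371 = 0.89299
Maximum is HVN→VLD→GLM→HVN at 0.9743; no arbitrage — every cycle loses value.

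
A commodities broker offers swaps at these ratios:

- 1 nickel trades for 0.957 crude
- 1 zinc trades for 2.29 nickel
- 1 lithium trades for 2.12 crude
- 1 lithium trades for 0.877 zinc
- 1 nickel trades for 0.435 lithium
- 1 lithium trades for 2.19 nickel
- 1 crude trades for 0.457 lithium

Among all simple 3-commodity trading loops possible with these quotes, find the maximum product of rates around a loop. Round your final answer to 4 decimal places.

crude→lithium→nickel→crude: 0.457 × 2.19 × 0.957 = 0.95779
lithium→zinc→nickel→lithium: 0.877 × 2.29 × 0.435 = 0.87362
Maximum is crude→lithium→nickel→crude at 0.9578; no arbitrage — every cycle loses value.

0.9578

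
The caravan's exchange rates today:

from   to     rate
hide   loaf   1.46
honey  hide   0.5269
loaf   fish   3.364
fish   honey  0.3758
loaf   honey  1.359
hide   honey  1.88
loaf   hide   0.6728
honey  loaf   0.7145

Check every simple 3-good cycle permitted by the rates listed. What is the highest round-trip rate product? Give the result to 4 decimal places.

1.0454

honey→hide→loaf→honey: 0.5269 × 1.46 × 1.359 = 1.04544
honey→loaf→hide→honey: 0.7145 × 0.6728 × 1.88 = 0.90375
honey→loaf→fish→honey: 0.7145 × 3.364 × 0.3758 = 0.90326
Maximum is honey→hide→loaf→honey at 1.0454; arbitrage exists.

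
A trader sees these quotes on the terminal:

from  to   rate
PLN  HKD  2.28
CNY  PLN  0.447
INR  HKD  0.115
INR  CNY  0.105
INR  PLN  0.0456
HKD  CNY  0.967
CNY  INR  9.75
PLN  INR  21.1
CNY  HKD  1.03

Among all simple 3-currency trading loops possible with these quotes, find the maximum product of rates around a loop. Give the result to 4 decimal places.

1.0842

HKD→CNY→INR→HKD: 0.967 × 9.75 × 0.115 = 1.08425
PLN→INR→CNY→PLN: 21.1 × 0.105 × 0.447 = 0.99033
PLN→HKD→CNY→PLN: 2.28 × 0.967 × 0.447 = 0.98553
Maximum is HKD→CNY→INR→HKD at 1.0842; arbitrage exists.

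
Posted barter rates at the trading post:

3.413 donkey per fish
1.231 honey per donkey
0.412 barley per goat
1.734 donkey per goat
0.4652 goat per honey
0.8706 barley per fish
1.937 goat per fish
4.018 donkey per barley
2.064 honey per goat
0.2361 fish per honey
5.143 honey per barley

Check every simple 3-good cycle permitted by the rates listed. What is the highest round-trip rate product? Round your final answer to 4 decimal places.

1.0571

fish→barley→honey→fish: 0.8706 × 5.143 × 0.2361 = 1.05714
goat→donkey→honey→goat: 1.734 × 1.231 × 0.4652 = 0.99299
fish→donkey→honey→fish: 3.413 × 1.231 × 0.2361 = 0.99195
goat→barley→honey→goat: 0.412 × 5.143 × 0.4652 = 0.98572
goat→honey→fish→goat: 2.064 × 0.2361 × 1.937 = 0.94392
Maximum is fish→barley→honey→fish at 1.0571; arbitrage exists.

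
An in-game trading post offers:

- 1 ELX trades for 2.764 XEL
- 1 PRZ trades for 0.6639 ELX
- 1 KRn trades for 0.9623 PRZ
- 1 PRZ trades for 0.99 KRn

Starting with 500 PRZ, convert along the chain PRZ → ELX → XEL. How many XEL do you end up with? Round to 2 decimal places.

917.51

500 PRZ × 0.6639 = 331.95 ELX
331.95 ELX × 2.764 = 917.5098 XEL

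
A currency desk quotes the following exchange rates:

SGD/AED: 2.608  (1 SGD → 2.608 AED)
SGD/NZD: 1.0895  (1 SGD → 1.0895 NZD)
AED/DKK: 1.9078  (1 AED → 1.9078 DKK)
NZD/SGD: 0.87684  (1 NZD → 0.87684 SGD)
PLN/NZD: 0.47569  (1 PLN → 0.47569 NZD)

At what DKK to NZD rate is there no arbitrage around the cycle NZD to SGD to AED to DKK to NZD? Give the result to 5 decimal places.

Known legs of the cycle: 0.87684 × 2.608 × 1.9078 = 4.362754598016
For no arbitrage the full-cycle product must be 1, so the missing rate is 1 / 4.362754598016 ≈ 0.2292130.

0.22921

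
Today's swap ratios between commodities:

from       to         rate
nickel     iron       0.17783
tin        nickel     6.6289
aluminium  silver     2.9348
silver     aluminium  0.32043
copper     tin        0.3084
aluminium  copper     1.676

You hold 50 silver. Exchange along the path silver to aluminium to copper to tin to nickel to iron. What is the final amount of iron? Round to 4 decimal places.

9.7620

50 silver × 0.32043 = 16.0215 aluminium
16.0215 aluminium × 1.676 = 26.852034 copper
26.852034 copper × 0.3084 = 8.2811672856 tin
8.2811672856 tin × 6.6289 = 54.89502981951384 nickel
54.89502981951384 nickel × 0.17783 = 9.7619831528041461672 iron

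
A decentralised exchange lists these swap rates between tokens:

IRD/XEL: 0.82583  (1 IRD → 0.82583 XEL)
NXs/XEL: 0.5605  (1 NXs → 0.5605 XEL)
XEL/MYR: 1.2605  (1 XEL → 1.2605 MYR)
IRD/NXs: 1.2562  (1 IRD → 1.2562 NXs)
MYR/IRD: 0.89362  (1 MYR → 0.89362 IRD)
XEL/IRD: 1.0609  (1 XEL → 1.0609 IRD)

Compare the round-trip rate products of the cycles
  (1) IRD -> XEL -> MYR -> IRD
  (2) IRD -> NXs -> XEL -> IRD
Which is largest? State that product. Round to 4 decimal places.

(1) 0.82583 × 1.2605 × 0.89362 = 0.93022
(2) 1.2562 × 0.5605 × 1.0609 = 0.74698
Highest is cycle (1) at 0.9302 (≤1, no arbitrage).

0.9302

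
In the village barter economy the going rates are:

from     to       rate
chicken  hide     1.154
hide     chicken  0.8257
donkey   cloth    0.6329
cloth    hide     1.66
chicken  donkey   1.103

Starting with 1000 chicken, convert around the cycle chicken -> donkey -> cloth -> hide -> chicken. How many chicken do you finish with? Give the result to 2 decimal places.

956.84

1000 chicken × 1.103 = 1103 donkey
1103 donkey × 0.6329 = 698.0887 cloth
698.0887 cloth × 1.66 = 1158.827242 hide
1158.827242 hide × 0.8257 = 956.8436537194 chicken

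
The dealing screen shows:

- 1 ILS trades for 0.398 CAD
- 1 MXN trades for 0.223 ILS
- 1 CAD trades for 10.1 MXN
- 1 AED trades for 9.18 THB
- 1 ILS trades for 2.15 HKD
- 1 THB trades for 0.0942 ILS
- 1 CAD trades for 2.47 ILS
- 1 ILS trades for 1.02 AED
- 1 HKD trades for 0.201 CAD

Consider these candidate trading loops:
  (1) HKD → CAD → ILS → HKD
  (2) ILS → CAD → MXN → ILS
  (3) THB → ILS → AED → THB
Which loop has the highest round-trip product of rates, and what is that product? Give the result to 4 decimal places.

1.0674

(1) 0.201 × 2.47 × 2.15 = 1.06741
(2) 0.398 × 10.1 × 0.223 = 0.89642
(3) 0.0942 × 1.02 × 9.18 = 0.88205
Highest is cycle (1) at 1.0674 (>1, arbitrage).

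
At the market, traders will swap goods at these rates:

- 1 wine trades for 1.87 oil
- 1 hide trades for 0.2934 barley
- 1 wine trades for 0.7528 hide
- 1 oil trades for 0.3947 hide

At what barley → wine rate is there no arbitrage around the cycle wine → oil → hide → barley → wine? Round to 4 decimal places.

4.6178

Known legs of the cycle: 1.87 × 0.3947 × 0.2934 = 0.2165553126
For no arbitrage the full-cycle product must be 1, so the missing rate is 1 / 0.2165553126 ≈ 4.617758.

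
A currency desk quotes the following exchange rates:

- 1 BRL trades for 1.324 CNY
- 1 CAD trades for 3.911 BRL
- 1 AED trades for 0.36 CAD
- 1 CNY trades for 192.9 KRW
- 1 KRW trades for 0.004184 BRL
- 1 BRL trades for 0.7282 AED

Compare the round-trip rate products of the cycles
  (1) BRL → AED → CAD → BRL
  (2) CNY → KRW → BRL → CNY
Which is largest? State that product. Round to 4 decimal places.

(1) 0.7282 × 0.36 × 3.911 = 1.02528
(2) 192.9 × 0.004184 × 1.324 = 1.06859
Highest is cycle (2) at 1.0686 (>1, arbitrage).

1.0686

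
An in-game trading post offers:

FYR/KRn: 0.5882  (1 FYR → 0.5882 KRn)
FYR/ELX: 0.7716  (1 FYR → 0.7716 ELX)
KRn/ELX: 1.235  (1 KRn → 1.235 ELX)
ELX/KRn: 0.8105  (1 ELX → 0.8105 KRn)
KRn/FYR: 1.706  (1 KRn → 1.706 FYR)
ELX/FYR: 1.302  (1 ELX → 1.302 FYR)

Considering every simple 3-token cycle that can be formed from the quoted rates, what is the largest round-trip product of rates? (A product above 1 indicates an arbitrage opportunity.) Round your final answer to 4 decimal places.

1.0669

KRn→FYR→ELX→KRn: 1.706 × 0.7716 × 0.8105 = 1.06690
KRn→ELX→FYR→KRn: 1.235 × 1.302 × 0.5882 = 0.94581
Maximum is KRn→FYR→ELX→KRn at 1.0669; arbitrage exists.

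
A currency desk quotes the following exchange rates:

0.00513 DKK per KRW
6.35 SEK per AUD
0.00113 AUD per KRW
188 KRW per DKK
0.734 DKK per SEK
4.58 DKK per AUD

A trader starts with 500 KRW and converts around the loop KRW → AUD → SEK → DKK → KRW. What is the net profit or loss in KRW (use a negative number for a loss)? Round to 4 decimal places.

500 KRW × 0.00113 = 0.565 AUD
0.565 AUD × 6.35 = 3.58775 SEK
3.58775 SEK × 0.734 = 2.6334085 DKK
2.6334085 DKK × 188 = 495.080798 KRW
Net change: 495.080798 − 500 = -4.919202 KRW

-4.9192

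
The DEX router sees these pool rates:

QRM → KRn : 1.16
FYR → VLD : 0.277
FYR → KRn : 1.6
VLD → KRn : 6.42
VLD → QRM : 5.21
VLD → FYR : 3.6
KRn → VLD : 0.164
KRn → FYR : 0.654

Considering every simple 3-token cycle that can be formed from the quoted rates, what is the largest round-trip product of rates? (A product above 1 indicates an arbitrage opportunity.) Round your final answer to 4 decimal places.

KRn→FYR→VLD→KRn: 0.654 × 0.277 × 6.42 = 1.16303
QRM→KRn→VLD→QRM: 1.16 × 0.164 × 5.21 = 0.99115
KRn→VLD→FYR→KRn: 0.164 × 3.6 × 1.6 = 0.94464
Maximum is KRn→FYR→VLD→KRn at 1.1630; arbitrage exists.

1.1630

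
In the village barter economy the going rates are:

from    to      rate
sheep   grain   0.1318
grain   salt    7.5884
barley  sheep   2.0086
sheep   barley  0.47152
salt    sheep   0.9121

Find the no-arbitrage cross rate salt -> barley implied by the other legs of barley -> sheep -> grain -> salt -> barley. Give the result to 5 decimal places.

Known legs of the cycle: 2.0086 × 0.1318 × 7.5884 = 2.008903539632
For no arbitrage the full-cycle product must be 1, so the missing rate is 1 / 2.008903539632 ≈ 0.4977840.

0.49778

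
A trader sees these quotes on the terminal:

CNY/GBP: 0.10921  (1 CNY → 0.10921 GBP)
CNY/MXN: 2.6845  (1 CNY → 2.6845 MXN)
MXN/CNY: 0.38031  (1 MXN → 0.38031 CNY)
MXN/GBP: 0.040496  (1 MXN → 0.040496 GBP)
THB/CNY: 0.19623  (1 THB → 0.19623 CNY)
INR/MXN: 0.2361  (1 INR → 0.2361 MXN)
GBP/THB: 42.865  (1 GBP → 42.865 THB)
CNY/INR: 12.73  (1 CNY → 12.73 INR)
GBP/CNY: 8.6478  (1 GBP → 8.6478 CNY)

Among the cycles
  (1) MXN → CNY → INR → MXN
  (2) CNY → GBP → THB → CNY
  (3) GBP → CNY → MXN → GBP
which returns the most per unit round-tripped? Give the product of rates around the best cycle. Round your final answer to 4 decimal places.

(1) 0.38031 × 12.73 × 0.2361 = 1.14304
(2) 0.10921 × 42.865 × 0.19623 = 0.91861
(3) 8.6478 × 2.6845 × 0.040496 = 0.94012
Highest is cycle (1) at 1.1430 (>1, arbitrage).

1.1430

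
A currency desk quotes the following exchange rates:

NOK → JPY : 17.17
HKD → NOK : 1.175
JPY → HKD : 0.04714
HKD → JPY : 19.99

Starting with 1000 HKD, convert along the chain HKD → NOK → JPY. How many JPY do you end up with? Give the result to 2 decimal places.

1000 HKD × 1.175 = 1175 NOK
1175 NOK × 17.17 = 20174.75 JPY

20174.75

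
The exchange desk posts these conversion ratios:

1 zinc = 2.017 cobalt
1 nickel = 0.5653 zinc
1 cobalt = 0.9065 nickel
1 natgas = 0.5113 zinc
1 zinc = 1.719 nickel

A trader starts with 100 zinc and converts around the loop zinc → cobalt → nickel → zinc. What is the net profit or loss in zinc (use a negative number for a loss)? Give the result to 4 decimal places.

100 zinc × 2.017 = 201.7 cobalt
201.7 cobalt × 0.9065 = 182.84105 nickel
182.84105 nickel × 0.5653 = 103.360045565 zinc
Net change: 103.360045565 − 100 = 3.360045565 zinc

3.3600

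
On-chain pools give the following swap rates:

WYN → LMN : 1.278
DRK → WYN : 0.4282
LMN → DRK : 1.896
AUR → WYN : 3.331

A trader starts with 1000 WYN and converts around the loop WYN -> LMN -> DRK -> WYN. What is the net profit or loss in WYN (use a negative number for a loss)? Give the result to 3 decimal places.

37.566

1000 WYN × 1.278 = 1278 LMN
1278 LMN × 1.896 = 2423.088 DRK
2423.088 DRK × 0.4282 = 1037.5662816 WYN
Net change: 1037.5662816 − 1000 = 37.5662816 WYN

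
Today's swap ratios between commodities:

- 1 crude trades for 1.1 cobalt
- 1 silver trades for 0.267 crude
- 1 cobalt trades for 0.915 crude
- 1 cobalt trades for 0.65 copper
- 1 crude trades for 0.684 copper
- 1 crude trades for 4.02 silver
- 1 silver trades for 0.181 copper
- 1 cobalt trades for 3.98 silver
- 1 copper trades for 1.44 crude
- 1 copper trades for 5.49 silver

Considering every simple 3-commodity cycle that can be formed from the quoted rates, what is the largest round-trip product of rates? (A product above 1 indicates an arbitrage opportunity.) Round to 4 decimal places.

crude→cobalt→silver→crude: 1.1 × 3.98 × 0.267 = 1.16893
crude→silver→copper→crude: 4.02 × 0.181 × 1.44 = 1.04777
crude→cobalt→copper→crude: 1.1 × 0.65 × 1.44 = 1.02960
crude→copper→silver→crude: 0.684 × 5.49 × 0.267 = 1.00263
Maximum is crude→cobalt→silver→crude at 1.1689; arbitrage exists.

1.1689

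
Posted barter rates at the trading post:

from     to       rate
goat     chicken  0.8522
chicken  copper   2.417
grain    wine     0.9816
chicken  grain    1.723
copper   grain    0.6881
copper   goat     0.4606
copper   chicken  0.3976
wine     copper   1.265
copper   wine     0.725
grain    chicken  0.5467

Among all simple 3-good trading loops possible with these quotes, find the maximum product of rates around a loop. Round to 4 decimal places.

copper→goat→chicken→copper: 0.4606 × 0.8522 × 2.417 = 0.94873
copper→grain→chicken→copper: 0.6881 × 0.5467 × 2.417 = 0.90924
copper→grain→wine→copper: 0.6881 × 0.9816 × 1.265 = 0.85443
Maximum is copper→goat→chicken→copper at 0.9487; no arbitrage — every cycle loses value.

0.9487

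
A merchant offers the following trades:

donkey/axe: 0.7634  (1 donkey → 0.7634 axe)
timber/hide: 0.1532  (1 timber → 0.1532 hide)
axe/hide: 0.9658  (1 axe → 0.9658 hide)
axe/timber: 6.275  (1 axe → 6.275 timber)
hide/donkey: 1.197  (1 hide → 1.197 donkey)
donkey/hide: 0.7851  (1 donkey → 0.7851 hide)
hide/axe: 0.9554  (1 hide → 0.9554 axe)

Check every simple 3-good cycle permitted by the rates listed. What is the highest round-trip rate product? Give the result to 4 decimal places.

axe→timber→hide→axe: 6.275 × 0.1532 × 0.9554 = 0.91845
donkey→axe→hide→donkey: 0.7634 × 0.9658 × 1.197 = 0.88254
Maximum is axe→timber→hide→axe at 0.9185; no arbitrage — every cycle loses value.

0.9185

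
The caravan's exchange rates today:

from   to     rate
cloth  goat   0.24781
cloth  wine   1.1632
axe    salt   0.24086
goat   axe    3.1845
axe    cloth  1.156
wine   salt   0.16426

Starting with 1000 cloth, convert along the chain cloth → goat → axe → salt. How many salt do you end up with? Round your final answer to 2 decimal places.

190.07

1000 cloth × 0.24781 = 247.81 goat
247.81 goat × 3.1845 = 789.150945 axe
789.150945 axe × 0.24086 = 190.0748966127 salt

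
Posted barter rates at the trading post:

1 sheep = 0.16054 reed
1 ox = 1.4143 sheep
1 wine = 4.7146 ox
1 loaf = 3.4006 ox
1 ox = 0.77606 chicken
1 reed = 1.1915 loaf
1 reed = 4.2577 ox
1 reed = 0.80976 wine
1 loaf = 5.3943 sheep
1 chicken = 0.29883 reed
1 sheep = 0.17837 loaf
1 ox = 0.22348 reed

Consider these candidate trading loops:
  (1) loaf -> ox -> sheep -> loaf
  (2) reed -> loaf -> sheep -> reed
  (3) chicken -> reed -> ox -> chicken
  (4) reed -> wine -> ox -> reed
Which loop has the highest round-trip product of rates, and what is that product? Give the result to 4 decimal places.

(1) 3.4006 × 1.4143 × 0.17837 = 0.85786
(2) 1.1915 × 5.3943 × 0.16054 = 1.03184
(3) 0.29883 × 4.2577 × 0.77606 = 0.98740
(4) 0.80976 × 4.7146 × 0.22348 = 0.85318
Highest is cycle (2) at 1.0318 (>1, arbitrage).

1.0318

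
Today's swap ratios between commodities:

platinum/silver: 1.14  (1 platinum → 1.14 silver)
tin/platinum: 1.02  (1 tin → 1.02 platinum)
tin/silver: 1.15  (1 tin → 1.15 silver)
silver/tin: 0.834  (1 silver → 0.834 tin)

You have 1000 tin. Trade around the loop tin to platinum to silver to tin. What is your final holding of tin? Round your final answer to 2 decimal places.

969.78

1000 tin × 1.02 = 1020 platinum
1020 platinum × 1.14 = 1162.8 silver
1162.8 silver × 0.834 = 969.7752 tin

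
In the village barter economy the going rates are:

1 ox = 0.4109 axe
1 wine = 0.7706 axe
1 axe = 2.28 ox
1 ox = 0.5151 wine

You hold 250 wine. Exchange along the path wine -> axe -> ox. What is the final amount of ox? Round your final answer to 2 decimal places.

250 wine × 0.7706 = 192.65 axe
192.65 axe × 2.28 = 439.242 ox

439.24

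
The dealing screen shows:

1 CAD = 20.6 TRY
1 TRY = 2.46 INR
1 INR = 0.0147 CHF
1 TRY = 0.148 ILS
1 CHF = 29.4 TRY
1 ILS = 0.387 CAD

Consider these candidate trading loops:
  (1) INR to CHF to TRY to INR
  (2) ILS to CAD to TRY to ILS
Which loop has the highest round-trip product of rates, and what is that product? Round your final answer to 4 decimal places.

(1) 0.0147 × 29.4 × 2.46 = 1.06316
(2) 0.387 × 20.6 × 0.148 = 1.17989
Highest is cycle (2) at 1.1799 (>1, arbitrage).

1.1799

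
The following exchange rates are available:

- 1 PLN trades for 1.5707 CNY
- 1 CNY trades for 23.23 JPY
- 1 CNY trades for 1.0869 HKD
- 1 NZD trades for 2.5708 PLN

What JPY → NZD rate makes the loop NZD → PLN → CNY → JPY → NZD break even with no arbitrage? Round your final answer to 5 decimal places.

Known legs of the cycle: 2.5708 × 1.5707 × 23.23 = 93.8017076588
For no arbitrage the full-cycle product must be 1, so the missing rate is 1 / 93.8017076588 ≈ 0.0106608.

0.01066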